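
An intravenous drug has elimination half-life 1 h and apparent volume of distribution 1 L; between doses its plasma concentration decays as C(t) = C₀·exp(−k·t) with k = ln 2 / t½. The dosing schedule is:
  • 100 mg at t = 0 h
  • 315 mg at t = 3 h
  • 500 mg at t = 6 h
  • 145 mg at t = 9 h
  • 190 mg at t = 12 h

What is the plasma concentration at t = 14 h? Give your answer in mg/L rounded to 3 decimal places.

k = ln 2 / 1 = 0.69315 per h
Dose 1 (100 mg at t=0 h): 100·exp(−0.69315·14) = 0.006 mg/L
Dose 2 (315 mg at t=3 h): 315·exp(−0.69315·11) = 0.154 mg/L
Dose 3 (500 mg at t=6 h): 500·exp(−0.69315·8) = 1.953 mg/L
Dose 4 (145 mg at t=9 h): 145·exp(−0.69315·5) = 4.531 mg/L
Dose 5 (190 mg at t=12 h): 190·exp(−0.69315·2) = 47.500 mg/L
C(14) = 0.006 + 0.154 + 1.953 + 4.531 + 47.500 = 54.144 mg/L

54.144 mg/L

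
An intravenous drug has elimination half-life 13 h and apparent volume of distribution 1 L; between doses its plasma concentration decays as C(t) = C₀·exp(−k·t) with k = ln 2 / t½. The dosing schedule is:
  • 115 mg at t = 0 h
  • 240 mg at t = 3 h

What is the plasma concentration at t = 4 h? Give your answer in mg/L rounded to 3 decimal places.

k = ln 2 / 13 = 0.05332 per h
Dose 1 (115 mg at t=0 h): 115·exp(−0.05332·4) = 92.912 mg/L
Dose 2 (240 mg at t=3 h): 240·exp(−0.05332·1) = 227.539 mg/L
C(4) = 92.912 + 227.539 = 320.451 mg/L

320.451 mg/L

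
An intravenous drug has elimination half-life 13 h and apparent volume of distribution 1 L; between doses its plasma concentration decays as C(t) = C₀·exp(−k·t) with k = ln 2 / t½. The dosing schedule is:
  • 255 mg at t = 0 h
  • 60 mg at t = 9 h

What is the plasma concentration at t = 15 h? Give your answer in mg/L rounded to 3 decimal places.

k = ln 2 / 13 = 0.05332 per h
Dose 1 (255 mg at t=0 h): 255·exp(−0.05332·15) = 114.603 mg/L
Dose 2 (60 mg at t=9 h): 60·exp(−0.05332·6) = 43.573 mg/L
C(15) = 114.603 + 43.573 = 158.176 mg/L

158.176 mg/L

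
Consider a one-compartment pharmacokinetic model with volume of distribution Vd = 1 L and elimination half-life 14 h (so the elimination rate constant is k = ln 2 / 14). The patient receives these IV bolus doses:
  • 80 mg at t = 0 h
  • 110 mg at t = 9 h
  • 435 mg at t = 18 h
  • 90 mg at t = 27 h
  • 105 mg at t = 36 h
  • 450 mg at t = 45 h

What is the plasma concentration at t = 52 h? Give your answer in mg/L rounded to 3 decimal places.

491.833 mg/L

k = ln 2 / 14 = 0.04951 per h
Dose 1 (80 mg at t=0 h): 80·exp(−0.04951·52) = 6.095 mg/L
Dose 2 (110 mg at t=9 h): 110·exp(−0.04951·43) = 13.086 mg/L
Dose 3 (435 mg at t=18 h): 435·exp(−0.04951·34) = 80.801 mg/L
Dose 4 (90 mg at t=27 h): 90·exp(−0.04951·25) = 26.103 mg/L
Dose 5 (105 mg at t=36 h): 105·exp(−0.04951·16) = 47.550 mg/L
Dose 6 (450 mg at t=45 h): 450·exp(−0.04951·7) = 318.198 mg/L
C(52) = 6.095 + 13.086 + 80.801 + 26.103 + 47.550 + 318.198 = 491.833 mg/L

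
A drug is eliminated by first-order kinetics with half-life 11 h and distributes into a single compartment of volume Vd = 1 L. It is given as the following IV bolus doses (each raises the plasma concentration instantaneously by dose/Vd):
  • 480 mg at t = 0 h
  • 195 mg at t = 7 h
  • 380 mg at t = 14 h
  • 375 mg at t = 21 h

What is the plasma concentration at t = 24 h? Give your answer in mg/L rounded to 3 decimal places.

k = ln 2 / 11 = 0.06301 per h
Dose 1 (480 mg at t=0 h): 480·exp(−0.06301·24) = 105.791 mg/L
Dose 2 (195 mg at t=7 h): 195·exp(−0.06301·17) = 66.805 mg/L
Dose 3 (380 mg at t=14 h): 380·exp(−0.06301·10) = 202.358 mg/L
Dose 4 (375 mg at t=21 h): 375·exp(−0.06301·3) = 310.407 mg/L
C(24) = 105.791 + 66.805 + 202.358 + 310.407 = 685.361 mg/L

685.361 mg/L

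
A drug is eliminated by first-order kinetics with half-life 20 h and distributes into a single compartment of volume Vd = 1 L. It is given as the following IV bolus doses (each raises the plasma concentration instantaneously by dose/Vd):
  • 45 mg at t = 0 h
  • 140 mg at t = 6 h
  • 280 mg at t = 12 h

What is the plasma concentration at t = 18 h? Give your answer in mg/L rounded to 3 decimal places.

343.911 mg/L

k = ln 2 / 20 = 0.03466 per h
Dose 1 (45 mg at t=0 h): 45·exp(−0.03466·18) = 24.115 mg/L
Dose 2 (140 mg at t=6 h): 140·exp(−0.03466·12) = 92.366 mg/L
Dose 3 (280 mg at t=12 h): 280·exp(−0.03466·6) = 227.431 mg/L
C(18) = 24.115 + 92.366 + 227.431 = 343.911 mg/L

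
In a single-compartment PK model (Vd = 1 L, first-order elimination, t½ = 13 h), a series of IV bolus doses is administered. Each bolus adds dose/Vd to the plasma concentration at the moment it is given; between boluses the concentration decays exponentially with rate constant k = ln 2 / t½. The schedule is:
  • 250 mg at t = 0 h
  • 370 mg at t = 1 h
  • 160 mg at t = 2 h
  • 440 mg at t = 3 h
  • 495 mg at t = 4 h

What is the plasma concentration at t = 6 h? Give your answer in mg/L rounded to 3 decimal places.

k = ln 2 / 13 = 0.05332 per h
Dose 1 (250 mg at t=0 h): 250·exp(−0.05332·6) = 181.553 mg/L
Dose 2 (370 mg at t=1 h): 370·exp(−0.05332·5) = 283.414 mg/L
Dose 3 (160 mg at t=2 h): 160·exp(−0.05332·4) = 129.269 mg/L
Dose 4 (440 mg at t=3 h): 440·exp(−0.05332·3) = 374.959 mg/L
Dose 5 (495 mg at t=4 h): 495·exp(−0.05332·2) = 444.931 mg/L
C(6) = 181.553 + 283.414 + 129.269 + 374.959 + 444.931 = 1414.127 mg/L

1414.127 mg/L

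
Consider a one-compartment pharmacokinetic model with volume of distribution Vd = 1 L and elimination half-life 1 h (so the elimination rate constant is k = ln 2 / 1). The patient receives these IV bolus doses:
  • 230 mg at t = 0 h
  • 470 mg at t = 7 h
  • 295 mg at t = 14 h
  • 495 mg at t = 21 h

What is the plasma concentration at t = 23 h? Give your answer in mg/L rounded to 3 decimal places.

124.333 mg/L

k = ln 2 / 1 = 0.69315 per h
Dose 1 (230 mg at t=0 h): 230·exp(−0.69315·23) = 0.000 mg/L
Dose 2 (470 mg at t=7 h): 470·exp(−0.69315·16) = 0.007 mg/L
Dose 3 (295 mg at t=14 h): 295·exp(−0.69315·9) = 0.576 mg/L
Dose 4 (495 mg at t=21 h): 495·exp(−0.69315·2) = 123.750 mg/L
C(23) = 0.000 + 0.007 + 0.576 + 123.750 = 124.333 mg/L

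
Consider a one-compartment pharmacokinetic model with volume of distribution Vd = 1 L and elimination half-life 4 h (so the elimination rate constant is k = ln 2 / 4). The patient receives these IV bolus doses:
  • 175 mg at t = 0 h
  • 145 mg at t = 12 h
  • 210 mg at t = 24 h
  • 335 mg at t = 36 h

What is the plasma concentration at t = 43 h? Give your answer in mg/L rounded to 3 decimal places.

108.175 mg/L

k = ln 2 / 4 = 0.17329 per h
Dose 1 (175 mg at t=0 h): 175·exp(−0.17329·43) = 0.102 mg/L
Dose 2 (145 mg at t=12 h): 145·exp(−0.17329·31) = 0.674 mg/L
Dose 3 (210 mg at t=24 h): 210·exp(−0.17329·19) = 7.804 mg/L
Dose 4 (335 mg at t=36 h): 335·exp(−0.17329·7) = 99.596 mg/L
C(43) = 0.102 + 0.674 + 7.804 + 99.596 = 108.175 mg/L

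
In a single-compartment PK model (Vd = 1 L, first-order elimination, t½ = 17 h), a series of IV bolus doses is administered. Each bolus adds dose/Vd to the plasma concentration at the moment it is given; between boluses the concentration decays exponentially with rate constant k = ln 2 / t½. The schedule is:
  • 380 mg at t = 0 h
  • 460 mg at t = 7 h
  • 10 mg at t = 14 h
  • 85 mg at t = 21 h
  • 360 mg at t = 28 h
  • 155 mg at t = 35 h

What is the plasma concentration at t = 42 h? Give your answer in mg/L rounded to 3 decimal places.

k = ln 2 / 17 = 0.04077 per h
Dose 1 (380 mg at t=0 h): 380·exp(−0.04077·42) = 68.559 mg/L
Dose 2 (460 mg at t=7 h): 460·exp(−0.04077·35) = 110.405 mg/L
Dose 3 (10 mg at t=14 h): 10·exp(−0.04077·28) = 3.193 mg/L
Dose 4 (85 mg at t=21 h): 85·exp(−0.04077·21) = 36.104 mg/L
Dose 5 (360 mg at t=28 h): 360·exp(−0.04077·14) = 203.421 mg/L
Dose 6 (155 mg at t=35 h): 155·exp(−0.04077·7) = 116.514 mg/L
C(42) = 68.559 + 110.405 + 3.193 + 36.104 + 203.421 + 116.514 = 538.196 mg/L

538.196 mg/L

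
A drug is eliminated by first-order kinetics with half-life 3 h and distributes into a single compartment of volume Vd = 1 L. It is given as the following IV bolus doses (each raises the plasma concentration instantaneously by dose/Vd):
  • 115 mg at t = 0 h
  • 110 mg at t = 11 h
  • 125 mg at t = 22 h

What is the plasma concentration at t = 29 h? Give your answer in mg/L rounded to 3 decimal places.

k = ln 2 / 3 = 0.23105 per h
Dose 1 (115 mg at t=0 h): 115·exp(−0.23105·29) = 0.141 mg/L
Dose 2 (110 mg at t=11 h): 110·exp(−0.23105·18) = 1.719 mg/L
Dose 3 (125 mg at t=22 h): 125·exp(−0.23105·7) = 24.803 mg/L
C(29) = 0.141 + 1.719 + 24.803 = 26.663 mg/L

26.663 mg/L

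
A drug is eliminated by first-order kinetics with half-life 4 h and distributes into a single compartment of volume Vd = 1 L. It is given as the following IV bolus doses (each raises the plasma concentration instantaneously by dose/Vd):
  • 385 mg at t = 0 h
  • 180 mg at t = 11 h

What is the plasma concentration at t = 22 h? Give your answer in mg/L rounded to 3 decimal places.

k = ln 2 / 4 = 0.17329 per h
Dose 1 (385 mg at t=0 h): 385·exp(−0.17329·22) = 8.507 mg/L
Dose 2 (180 mg at t=11 h): 180·exp(−0.17329·11) = 26.757 mg/L
C(22) = 8.507 + 26.757 = 35.265 mg/L

35.265 mg/L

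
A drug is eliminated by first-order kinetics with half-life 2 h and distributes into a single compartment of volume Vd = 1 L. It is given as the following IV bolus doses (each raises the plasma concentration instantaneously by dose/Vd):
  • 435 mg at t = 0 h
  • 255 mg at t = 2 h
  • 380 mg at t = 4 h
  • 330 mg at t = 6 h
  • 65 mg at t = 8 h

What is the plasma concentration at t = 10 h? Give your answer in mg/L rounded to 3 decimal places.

192.031 mg/L

k = ln 2 / 2 = 0.34657 per h
Dose 1 (435 mg at t=0 h): 435·exp(−0.34657·10) = 13.594 mg/L
Dose 2 (255 mg at t=2 h): 255·exp(−0.34657·8) = 15.938 mg/L
Dose 3 (380 mg at t=4 h): 380·exp(−0.34657·6) = 47.500 mg/L
Dose 4 (330 mg at t=6 h): 330·exp(−0.34657·4) = 82.500 mg/L
Dose 5 (65 mg at t=8 h): 65·exp(−0.34657·2) = 32.500 mg/L
C(10) = 13.594 + 15.938 + 47.500 + 82.500 + 32.500 = 192.031 mg/L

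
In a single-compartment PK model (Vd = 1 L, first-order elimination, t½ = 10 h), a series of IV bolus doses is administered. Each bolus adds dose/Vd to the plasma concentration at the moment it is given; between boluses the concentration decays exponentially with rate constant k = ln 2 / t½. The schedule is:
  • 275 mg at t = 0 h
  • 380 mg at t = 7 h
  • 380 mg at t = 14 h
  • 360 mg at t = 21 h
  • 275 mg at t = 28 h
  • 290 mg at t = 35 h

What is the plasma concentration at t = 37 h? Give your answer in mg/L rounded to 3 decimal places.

664.408 mg/L

k = ln 2 / 10 = 0.06931 per h
Dose 1 (275 mg at t=0 h): 275·exp(−0.06931·37) = 21.160 mg/L
Dose 2 (380 mg at t=7 h): 380·exp(−0.06931·30) = 47.500 mg/L
Dose 3 (380 mg at t=14 h): 380·exp(−0.06931·23) = 77.164 mg/L
Dose 4 (360 mg at t=21 h): 360·exp(−0.06931·16) = 118.756 mg/L
Dose 5 (275 mg at t=28 h): 275·exp(−0.06931·9) = 147.369 mg/L
Dose 6 (290 mg at t=35 h): 290·exp(−0.06931·2) = 252.460 mg/L
C(37) = 21.160 + 47.500 + 77.164 + 118.756 + 147.369 + 252.460 = 664.408 mg/L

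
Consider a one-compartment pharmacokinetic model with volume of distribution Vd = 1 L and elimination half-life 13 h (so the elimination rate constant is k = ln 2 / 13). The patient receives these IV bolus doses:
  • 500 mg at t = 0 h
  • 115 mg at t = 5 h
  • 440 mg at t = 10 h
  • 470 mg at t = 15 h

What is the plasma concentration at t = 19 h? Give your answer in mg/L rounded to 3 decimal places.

k = ln 2 / 13 = 0.05332 per h
Dose 1 (500 mg at t=0 h): 500·exp(−0.05332·19) = 181.553 mg/L
Dose 2 (115 mg at t=5 h): 115·exp(−0.05332·14) = 54.514 mg/L
Dose 3 (440 mg at t=10 h): 440·exp(−0.05332·9) = 272.300 mg/L
Dose 4 (470 mg at t=15 h): 470·exp(−0.05332·4) = 379.729 mg/L
C(19) = 181.553 + 54.514 + 272.300 + 379.729 = 888.096 mg/L

888.096 mg/L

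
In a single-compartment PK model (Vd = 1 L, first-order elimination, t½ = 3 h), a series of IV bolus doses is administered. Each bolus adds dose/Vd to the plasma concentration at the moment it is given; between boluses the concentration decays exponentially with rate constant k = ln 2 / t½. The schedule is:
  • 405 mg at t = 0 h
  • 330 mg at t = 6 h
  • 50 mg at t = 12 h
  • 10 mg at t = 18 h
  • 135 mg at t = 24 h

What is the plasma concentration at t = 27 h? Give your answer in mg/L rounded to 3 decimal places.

k = ln 2 / 3 = 0.23105 per h
Dose 1 (405 mg at t=0 h): 405·exp(−0.23105·27) = 0.791 mg/L
Dose 2 (330 mg at t=6 h): 330·exp(−0.23105·21) = 2.578 mg/L
Dose 3 (50 mg at t=12 h): 50·exp(−0.23105·15) = 1.563 mg/L
Dose 4 (10 mg at t=18 h): 10·exp(−0.23105·9) = 1.250 mg/L
Dose 5 (135 mg at t=24 h): 135·exp(−0.23105·3) = 67.500 mg/L
C(27) = 0.791 + 2.578 + 1.563 + 1.250 + 67.500 = 73.682 mg/L

73.682 mg/L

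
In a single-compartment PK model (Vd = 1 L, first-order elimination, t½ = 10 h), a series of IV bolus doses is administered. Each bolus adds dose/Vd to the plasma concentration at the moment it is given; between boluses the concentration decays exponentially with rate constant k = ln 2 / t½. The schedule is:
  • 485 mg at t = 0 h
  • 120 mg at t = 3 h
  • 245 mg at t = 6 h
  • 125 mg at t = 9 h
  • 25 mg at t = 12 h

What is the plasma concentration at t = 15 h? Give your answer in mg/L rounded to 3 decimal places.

457.774 mg/L

k = ln 2 / 10 = 0.06931 per h
Dose 1 (485 mg at t=0 h): 485·exp(−0.06931·15) = 171.473 mg/L
Dose 2 (120 mg at t=3 h): 120·exp(−0.06931·12) = 52.233 mg/L
Dose 3 (245 mg at t=6 h): 245·exp(−0.06931·9) = 131.292 mg/L
Dose 4 (125 mg at t=9 h): 125·exp(−0.06931·6) = 82.469 mg/L
Dose 5 (25 mg at t=12 h): 25·exp(−0.06931·3) = 20.306 mg/L
C(15) = 171.473 + 52.233 + 131.292 + 82.469 + 20.306 = 457.774 mg/L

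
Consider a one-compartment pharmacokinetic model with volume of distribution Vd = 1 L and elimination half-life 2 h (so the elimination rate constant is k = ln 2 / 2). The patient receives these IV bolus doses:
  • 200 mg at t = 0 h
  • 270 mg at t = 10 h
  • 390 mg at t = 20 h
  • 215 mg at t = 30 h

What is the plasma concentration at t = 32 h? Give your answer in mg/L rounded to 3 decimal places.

113.729 mg/L

k = ln 2 / 2 = 0.34657 per h
Dose 1 (200 mg at t=0 h): 200·exp(−0.34657·32) = 0.003 mg/L
Dose 2 (270 mg at t=10 h): 270·exp(−0.34657·22) = 0.132 mg/L
Dose 3 (390 mg at t=20 h): 390·exp(−0.34657·12) = 6.094 mg/L
Dose 4 (215 mg at t=30 h): 215·exp(−0.34657·2) = 107.500 mg/L
C(32) = 0.003 + 0.132 + 6.094 + 107.500 = 113.729 mg/L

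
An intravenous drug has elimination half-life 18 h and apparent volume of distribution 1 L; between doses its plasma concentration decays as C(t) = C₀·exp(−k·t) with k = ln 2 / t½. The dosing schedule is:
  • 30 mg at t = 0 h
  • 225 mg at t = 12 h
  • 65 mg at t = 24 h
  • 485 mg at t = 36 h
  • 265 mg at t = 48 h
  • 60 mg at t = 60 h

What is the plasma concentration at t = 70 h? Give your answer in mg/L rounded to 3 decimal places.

322.557 mg/L

k = ln 2 / 18 = 0.03851 per h
Dose 1 (30 mg at t=0 h): 30·exp(−0.03851·70) = 2.025 mg/L
Dose 2 (225 mg at t=12 h): 225·exp(−0.03851·58) = 24.110 mg/L
Dose 3 (65 mg at t=24 h): 65·exp(−0.03851·46) = 11.056 mg/L
Dose 4 (485 mg at t=36 h): 485·exp(−0.03851·34) = 130.957 mg/L
Dose 5 (265 mg at t=48 h): 265·exp(−0.03851·22) = 113.585 mg/L
Dose 6 (60 mg at t=60 h): 60·exp(−0.03851·10) = 40.824 mg/L
C(70) = 2.025 + 24.110 + 11.056 + 130.957 + 113.585 + 40.824 = 322.557 mg/L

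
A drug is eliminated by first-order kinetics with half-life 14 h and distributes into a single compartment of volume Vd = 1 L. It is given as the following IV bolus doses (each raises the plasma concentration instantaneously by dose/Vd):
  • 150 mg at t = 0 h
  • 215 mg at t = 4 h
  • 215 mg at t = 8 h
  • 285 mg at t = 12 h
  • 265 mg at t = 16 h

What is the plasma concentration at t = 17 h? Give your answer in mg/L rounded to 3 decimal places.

790.001 mg/L

k = ln 2 / 14 = 0.04951 per h
Dose 1 (150 mg at t=0 h): 150·exp(−0.04951·17) = 64.648 mg/L
Dose 2 (215 mg at t=4 h): 215·exp(−0.04951·13) = 112.956 mg/L
Dose 3 (215 mg at t=8 h): 215·exp(−0.04951·9) = 137.695 mg/L
Dose 4 (285 mg at t=12 h): 285·exp(−0.04951·5) = 222.502 mg/L
Dose 5 (265 mg at t=16 h): 265·exp(−0.04951·1) = 252.199 mg/L
C(17) = 64.648 + 112.956 + 137.695 + 222.502 + 252.199 = 790.001 mg/L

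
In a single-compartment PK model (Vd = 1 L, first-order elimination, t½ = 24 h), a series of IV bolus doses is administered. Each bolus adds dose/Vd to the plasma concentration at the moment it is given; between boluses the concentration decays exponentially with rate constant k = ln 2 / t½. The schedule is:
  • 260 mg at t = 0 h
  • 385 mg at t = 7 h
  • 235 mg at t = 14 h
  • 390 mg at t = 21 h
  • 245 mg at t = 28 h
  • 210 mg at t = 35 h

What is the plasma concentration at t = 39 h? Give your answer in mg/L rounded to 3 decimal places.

k = ln 2 / 24 = 0.02888 per h
Dose 1 (260 mg at t=0 h): 260·exp(−0.02888·39) = 84.295 mg/L
Dose 2 (385 mg at t=7 h): 385·exp(−0.02888·32) = 152.787 mg/L
Dose 3 (235 mg at t=14 h): 235·exp(−0.02888·25) = 114.155 mg/L
Dose 4 (390 mg at t=21 h): 390·exp(−0.02888·18) = 231.895 mg/L
Dose 5 (245 mg at t=28 h): 245·exp(−0.02888·11) = 178.318 mg/L
Dose 6 (210 mg at t=35 h): 210·exp(−0.02888·4) = 187.089 mg/L
C(39) = 84.295 + 152.787 + 114.155 + 231.895 + 178.318 + 187.089 = 948.539 mg/L

948.539 mg/L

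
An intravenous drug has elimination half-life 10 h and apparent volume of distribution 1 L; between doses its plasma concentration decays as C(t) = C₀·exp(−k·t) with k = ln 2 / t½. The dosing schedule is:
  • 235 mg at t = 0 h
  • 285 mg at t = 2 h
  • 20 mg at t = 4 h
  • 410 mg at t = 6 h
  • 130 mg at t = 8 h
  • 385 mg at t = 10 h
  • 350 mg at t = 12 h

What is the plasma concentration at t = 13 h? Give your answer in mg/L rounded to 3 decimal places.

k = ln 2 / 10 = 0.06931 per h
Dose 1 (235 mg at t=0 h): 235·exp(−0.06931·13) = 95.440 mg/L
Dose 2 (285 mg at t=2 h): 285·exp(−0.06931·11) = 132.957 mg/L
Dose 3 (20 mg at t=4 h): 20·exp(−0.06931·9) = 10.718 mg/L
Dose 4 (410 mg at t=6 h): 410·exp(−0.06931·7) = 252.385 mg/L
Dose 5 (130 mg at t=8 h): 130·exp(−0.06931·5) = 91.924 mg/L
Dose 6 (385 mg at t=10 h): 385·exp(−0.06931·3) = 312.717 mg/L
Dose 7 (350 mg at t=12 h): 350·exp(−0.06931·1) = 326.562 mg/L
C(13) = 95.440 + 132.957 + 10.718 + 252.385 + 91.924 + 312.717 + 326.562 = 1222.702 mg/L

1222.702 mg/L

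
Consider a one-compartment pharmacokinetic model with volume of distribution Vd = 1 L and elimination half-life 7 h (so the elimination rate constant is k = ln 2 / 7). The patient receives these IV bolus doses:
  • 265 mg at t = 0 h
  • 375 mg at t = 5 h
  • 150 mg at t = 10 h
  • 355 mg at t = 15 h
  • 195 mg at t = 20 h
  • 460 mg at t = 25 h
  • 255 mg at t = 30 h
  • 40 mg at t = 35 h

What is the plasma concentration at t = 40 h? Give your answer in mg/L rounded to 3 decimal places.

k = ln 2 / 7 = 0.09902 per h
Dose 1 (265 mg at t=0 h): 265·exp(−0.09902·40) = 5.047 mg/L
Dose 2 (375 mg at t=5 h): 375·exp(−0.09902·35) = 11.719 mg/L
Dose 3 (150 mg at t=10 h): 150·exp(−0.09902·30) = 7.691 mg/L
Dose 4 (355 mg at t=15 h): 355·exp(−0.09902·25) = 29.862 mg/L
Dose 5 (195 mg at t=20 h): 195·exp(−0.09902·20) = 26.912 mg/L
Dose 6 (460 mg at t=25 h): 460·exp(−0.09902·15) = 104.158 mg/L
Dose 7 (255 mg at t=30 h): 255·exp(−0.09902·10) = 94.732 mg/L
Dose 8 (40 mg at t=35 h): 40·exp(−0.09902·5) = 24.380 mg/L
C(40) = 5.047 + 11.719 + 7.691 + 29.862 + 26.912 + 104.158 + 94.732 + 24.380 = 304.502 mg/L

304.502 mg/L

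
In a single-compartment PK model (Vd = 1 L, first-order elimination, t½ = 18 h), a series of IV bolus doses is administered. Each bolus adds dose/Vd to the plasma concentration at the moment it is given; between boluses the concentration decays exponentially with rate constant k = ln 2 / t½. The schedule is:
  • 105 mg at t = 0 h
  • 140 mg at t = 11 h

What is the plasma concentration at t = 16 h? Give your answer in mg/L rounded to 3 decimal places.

k = ln 2 / 18 = 0.03851 per h
Dose 1 (105 mg at t=0 h): 105·exp(−0.03851·16) = 56.703 mg/L
Dose 2 (140 mg at t=11 h): 140·exp(−0.03851·5) = 115.480 mg/L
C(16) = 56.703 + 115.480 = 172.184 mg/L

172.184 mg/L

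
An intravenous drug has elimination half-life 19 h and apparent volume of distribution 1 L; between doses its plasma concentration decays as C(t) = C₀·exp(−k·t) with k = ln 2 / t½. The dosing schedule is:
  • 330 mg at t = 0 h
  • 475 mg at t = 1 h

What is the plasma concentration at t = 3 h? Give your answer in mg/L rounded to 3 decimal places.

737.366 mg/L

k = ln 2 / 19 = 0.03648 per h
Dose 1 (330 mg at t=0 h): 330·exp(−0.03648·3) = 295.790 mg/L
Dose 2 (475 mg at t=1 h): 475·exp(−0.03648·2) = 441.577 mg/L
C(3) = 295.790 + 441.577 = 737.366 mg/L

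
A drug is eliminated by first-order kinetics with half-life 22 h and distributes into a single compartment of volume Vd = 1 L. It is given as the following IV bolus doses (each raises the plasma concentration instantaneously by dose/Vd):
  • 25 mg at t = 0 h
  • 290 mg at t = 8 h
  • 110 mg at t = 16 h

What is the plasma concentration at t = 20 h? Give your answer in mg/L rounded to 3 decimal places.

308.989 mg/L

k = ln 2 / 22 = 0.03151 per h
Dose 1 (25 mg at t=0 h): 25·exp(−0.03151·20) = 13.313 mg/L
Dose 2 (290 mg at t=8 h): 290·exp(−0.03151·12) = 198.701 mg/L
Dose 3 (110 mg at t=16 h): 110·exp(−0.03151·4) = 96.975 mg/L
C(20) = 13.313 + 198.701 + 96.975 = 308.989 mg/L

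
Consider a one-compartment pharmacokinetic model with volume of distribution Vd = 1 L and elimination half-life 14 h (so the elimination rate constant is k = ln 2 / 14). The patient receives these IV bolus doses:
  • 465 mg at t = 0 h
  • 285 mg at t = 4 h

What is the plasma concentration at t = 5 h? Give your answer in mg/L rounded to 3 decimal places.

634.263 mg/L

k = ln 2 / 14 = 0.04951 per h
Dose 1 (465 mg at t=0 h): 465·exp(−0.04951·5) = 363.030 mg/L
Dose 2 (285 mg at t=4 h): 285·exp(−0.04951·1) = 271.233 mg/L
C(5) = 363.030 + 271.233 = 634.263 mg/L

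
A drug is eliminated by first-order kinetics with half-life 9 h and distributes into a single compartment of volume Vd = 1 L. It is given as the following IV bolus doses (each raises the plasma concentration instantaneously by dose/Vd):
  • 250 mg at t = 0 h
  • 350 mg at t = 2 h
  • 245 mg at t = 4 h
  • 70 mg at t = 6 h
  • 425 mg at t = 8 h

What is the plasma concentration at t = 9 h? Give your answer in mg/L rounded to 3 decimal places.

k = ln 2 / 9 = 0.07702 per h
Dose 1 (250 mg at t=0 h): 250·exp(−0.07702·9) = 125.000 mg/L
Dose 2 (350 mg at t=2 h): 350·exp(−0.07702·7) = 204.143 mg/L
Dose 3 (245 mg at t=4 h): 245·exp(−0.07702·5) = 166.697 mg/L
Dose 4 (70 mg at t=6 h): 70·exp(−0.07702·3) = 55.559 mg/L
Dose 5 (425 mg at t=8 h): 425·exp(−0.07702·1) = 393.497 mg/L
C(9) = 125.000 + 204.143 + 166.697 + 55.559 + 393.497 = 944.895 mg/L

944.895 mg/L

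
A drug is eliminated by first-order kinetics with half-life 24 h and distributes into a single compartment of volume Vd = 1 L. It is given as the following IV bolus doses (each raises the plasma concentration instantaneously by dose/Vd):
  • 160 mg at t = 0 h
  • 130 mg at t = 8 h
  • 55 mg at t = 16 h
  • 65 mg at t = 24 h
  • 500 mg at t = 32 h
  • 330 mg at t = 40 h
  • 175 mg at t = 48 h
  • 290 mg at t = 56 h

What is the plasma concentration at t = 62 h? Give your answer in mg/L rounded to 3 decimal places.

835.979 mg/L

k = ln 2 / 24 = 0.02888 per h
Dose 1 (160 mg at t=0 h): 160·exp(−0.02888·62) = 26.697 mg/L
Dose 2 (130 mg at t=8 h): 130·exp(−0.02888·54) = 27.329 mg/L
Dose 3 (55 mg at t=16 h): 55·exp(−0.02888·46) = 14.568 mg/L
Dose 4 (65 mg at t=24 h): 65·exp(−0.02888·38) = 21.691 mg/L
Dose 5 (500 mg at t=32 h): 500·exp(−0.02888·30) = 210.224 mg/L
Dose 6 (330 mg at t=40 h): 330·exp(−0.02888·22) = 174.811 mg/L
Dose 7 (175 mg at t=48 h): 175·exp(−0.02888·14) = 116.798 mg/L
Dose 8 (290 mg at t=56 h): 290·exp(−0.02888·6) = 243.860 mg/L
C(62) = 26.697 + 27.329 + 14.568 + 21.691 + 210.224 + 174.811 + 116.798 + 243.860 = 835.979 mg/L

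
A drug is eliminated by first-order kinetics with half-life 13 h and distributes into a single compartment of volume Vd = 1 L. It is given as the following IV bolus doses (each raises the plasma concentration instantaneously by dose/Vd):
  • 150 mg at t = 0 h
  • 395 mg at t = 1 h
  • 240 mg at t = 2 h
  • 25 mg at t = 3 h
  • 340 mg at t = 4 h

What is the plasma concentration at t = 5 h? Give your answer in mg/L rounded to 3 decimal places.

k = ln 2 / 13 = 0.05332 per h
Dose 1 (150 mg at t=0 h): 150·exp(−0.05332·5) = 114.897 mg/L
Dose 2 (395 mg at t=1 h): 395·exp(−0.05332·4) = 319.134 mg/L
Dose 3 (240 mg at t=2 h): 240·exp(−0.05332·3) = 204.523 mg/L
Dose 4 (25 mg at t=3 h): 25·exp(−0.05332·2) = 22.471 mg/L
Dose 5 (340 mg at t=4 h): 340·exp(−0.05332·1) = 322.346 mg/L
C(5) = 114.897 + 319.134 + 204.523 + 22.471 + 322.346 = 983.372 mg/L

983.372 mg/L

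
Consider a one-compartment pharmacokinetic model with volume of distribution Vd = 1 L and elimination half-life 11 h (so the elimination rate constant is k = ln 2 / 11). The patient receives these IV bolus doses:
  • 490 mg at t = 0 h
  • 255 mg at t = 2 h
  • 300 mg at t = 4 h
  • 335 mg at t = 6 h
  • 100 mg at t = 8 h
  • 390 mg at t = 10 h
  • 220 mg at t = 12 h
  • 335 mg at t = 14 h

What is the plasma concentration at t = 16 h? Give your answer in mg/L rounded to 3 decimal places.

1397.500 mg/L

k = ln 2 / 11 = 0.06301 per h
Dose 1 (490 mg at t=0 h): 490·exp(−0.06301·16) = 178.786 mg/L
Dose 2 (255 mg at t=2 h): 255·exp(−0.06301·14) = 105.539 mg/L
Dose 3 (300 mg at t=4 h): 300·exp(−0.06301·12) = 140.840 mg/L
Dose 4 (335 mg at t=6 h): 335·exp(−0.06301·10) = 178.394 mg/L
Dose 5 (100 mg at t=8 h): 100·exp(−0.06301·8) = 60.404 mg/L
Dose 6 (390 mg at t=10 h): 390·exp(−0.06301·6) = 267.218 mg/L
Dose 7 (220 mg at t=12 h): 220·exp(−0.06301·4) = 170.985 mg/L
Dose 8 (335 mg at t=14 h): 335·exp(−0.06301·2) = 295.333 mg/L
C(16) = 178.786 + 105.539 + 140.840 + 178.394 + 60.404 + 267.218 + 170.985 + 295.333 = 1397.500 mg/L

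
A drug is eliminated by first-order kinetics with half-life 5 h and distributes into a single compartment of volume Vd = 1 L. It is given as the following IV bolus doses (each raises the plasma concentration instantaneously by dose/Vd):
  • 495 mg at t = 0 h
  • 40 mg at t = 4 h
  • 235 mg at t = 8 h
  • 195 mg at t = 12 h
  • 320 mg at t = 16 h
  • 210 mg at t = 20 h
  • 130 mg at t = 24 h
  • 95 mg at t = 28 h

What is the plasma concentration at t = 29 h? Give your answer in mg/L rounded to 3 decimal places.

k = ln 2 / 5 = 0.13863 per h
Dose 1 (495 mg at t=0 h): 495·exp(−0.13863·29) = 8.884 mg/L
Dose 2 (40 mg at t=4 h): 40·exp(−0.13863·25) = 1.250 mg/L
Dose 3 (235 mg at t=8 h): 235·exp(−0.13863·21) = 12.786 mg/L
Dose 4 (195 mg at t=12 h): 195·exp(−0.13863·17) = 18.473 mg/L
Dose 5 (320 mg at t=16 h): 320·exp(−0.13863·13) = 52.780 mg/L
Dose 6 (210 mg at t=20 h): 210·exp(−0.13863·9) = 60.307 mg/L
Dose 7 (130 mg at t=24 h): 130·exp(−0.13863·5) = 65.000 mg/L
Dose 8 (95 mg at t=28 h): 95·exp(−0.13863·1) = 82.702 mg/L
C(29) = 8.884 + 1.250 + 12.786 + 18.473 + 52.780 + 60.307 + 65.000 + 82.702 = 302.183 mg/L

302.183 mg/L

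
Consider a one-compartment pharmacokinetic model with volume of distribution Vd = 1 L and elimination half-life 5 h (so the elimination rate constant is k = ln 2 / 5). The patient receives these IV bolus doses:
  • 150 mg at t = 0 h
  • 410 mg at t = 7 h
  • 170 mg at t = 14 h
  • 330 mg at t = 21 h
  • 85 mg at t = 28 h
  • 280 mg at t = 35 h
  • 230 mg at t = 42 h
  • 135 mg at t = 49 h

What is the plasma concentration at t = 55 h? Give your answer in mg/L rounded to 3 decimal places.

120.352 mg/L

k = ln 2 / 5 = 0.13863 per h
Dose 1 (150 mg at t=0 h): 150·exp(−0.13863·55) = 0.073 mg/L
Dose 2 (410 mg at t=7 h): 410·exp(−0.13863·48) = 0.528 mg/L
Dose 3 (170 mg at t=14 h): 170·exp(−0.13863·41) = 0.578 mg/L
Dose 4 (330 mg at t=21 h): 330·exp(−0.13863·34) = 2.961 mg/L
Dose 5 (85 mg at t=28 h): 85·exp(−0.13863·27) = 2.013 mg/L
Dose 6 (280 mg at t=35 h): 280·exp(−0.13863·20) = 17.500 mg/L
Dose 7 (230 mg at t=42 h): 230·exp(−0.13863·13) = 37.936 mg/L
Dose 8 (135 mg at t=49 h): 135·exp(−0.13863·6) = 58.762 mg/L
C(55) = 0.073 + 0.528 + 0.578 + 2.961 + 2.013 + 17.500 + 37.936 + 58.762 = 120.352 mg/L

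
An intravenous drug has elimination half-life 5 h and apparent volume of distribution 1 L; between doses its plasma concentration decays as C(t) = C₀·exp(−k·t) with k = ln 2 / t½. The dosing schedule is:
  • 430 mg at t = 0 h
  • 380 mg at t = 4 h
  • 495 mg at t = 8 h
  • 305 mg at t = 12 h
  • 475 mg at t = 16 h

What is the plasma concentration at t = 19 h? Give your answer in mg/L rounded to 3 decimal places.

615.058 mg/L

k = ln 2 / 5 = 0.13863 per h
Dose 1 (430 mg at t=0 h): 430·exp(−0.13863·19) = 30.871 mg/L
Dose 2 (380 mg at t=4 h): 380·exp(−0.13863·15) = 47.500 mg/L
Dose 3 (495 mg at t=8 h): 495·exp(−0.13863·11) = 107.731 mg/L
Dose 4 (305 mg at t=12 h): 305·exp(−0.13863·7) = 115.573 mg/L
Dose 5 (475 mg at t=16 h): 475·exp(−0.13863·3) = 313.383 mg/L
C(19) = 30.871 + 47.500 + 107.731 + 115.573 + 313.383 = 615.058 mg/L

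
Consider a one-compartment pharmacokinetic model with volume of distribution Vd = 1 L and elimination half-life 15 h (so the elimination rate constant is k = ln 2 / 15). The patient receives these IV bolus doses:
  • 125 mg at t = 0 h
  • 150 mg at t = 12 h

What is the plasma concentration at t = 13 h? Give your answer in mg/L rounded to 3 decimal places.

k = ln 2 / 15 = 0.04621 per h
Dose 1 (125 mg at t=0 h): 125·exp(−0.04621·13) = 68.552 mg/L
Dose 2 (150 mg at t=12 h): 150·exp(−0.04621·1) = 143.226 mg/L
C(13) = 68.552 + 143.226 = 211.778 mg/L

211.778 mg/L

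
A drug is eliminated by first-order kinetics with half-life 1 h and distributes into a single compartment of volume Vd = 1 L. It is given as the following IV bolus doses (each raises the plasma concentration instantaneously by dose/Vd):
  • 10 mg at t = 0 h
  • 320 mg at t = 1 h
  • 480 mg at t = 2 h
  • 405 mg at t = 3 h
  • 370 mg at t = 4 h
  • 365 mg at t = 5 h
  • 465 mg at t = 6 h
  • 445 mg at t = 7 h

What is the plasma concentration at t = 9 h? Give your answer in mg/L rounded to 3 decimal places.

215.098 mg/L

k = ln 2 / 1 = 0.69315 per h
Dose 1 (10 mg at t=0 h): 10·exp(−0.69315·9) = 0.020 mg/L
Dose 2 (320 mg at t=1 h): 320·exp(−0.69315·8) = 1.250 mg/L
Dose 3 (480 mg at t=2 h): 480·exp(−0.69315·7) = 3.750 mg/L
Dose 4 (405 mg at t=3 h): 405·exp(−0.69315·6) = 6.328 mg/L
Dose 5 (370 mg at t=4 h): 370·exp(−0.69315·5) = 11.562 mg/L
Dose 6 (365 mg at t=5 h): 365·exp(−0.69315·4) = 22.812 mg/L
Dose 7 (465 mg at t=6 h): 465·exp(−0.69315·3) = 58.125 mg/L
Dose 8 (445 mg at t=7 h): 445·exp(−0.69315·2) = 111.250 mg/L
C(9) = 0.020 + 1.250 + 3.750 + 6.328 + 11.562 + 22.812 + 58.125 + 111.250 = 215.098 mg/L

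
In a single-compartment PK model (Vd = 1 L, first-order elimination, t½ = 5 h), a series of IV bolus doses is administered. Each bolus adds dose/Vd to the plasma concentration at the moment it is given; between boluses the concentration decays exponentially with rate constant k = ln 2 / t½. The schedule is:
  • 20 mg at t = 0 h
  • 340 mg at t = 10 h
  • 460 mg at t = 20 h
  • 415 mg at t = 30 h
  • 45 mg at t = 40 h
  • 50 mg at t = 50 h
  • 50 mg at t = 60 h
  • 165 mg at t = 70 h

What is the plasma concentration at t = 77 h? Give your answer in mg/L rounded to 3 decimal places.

k = ln 2 / 5 = 0.13863 per h
Dose 1 (20 mg at t=0 h): 20·exp(−0.13863·77) = 0.000 mg/L
Dose 2 (340 mg at t=10 h): 340·exp(−0.13863·67) = 0.031 mg/L
Dose 3 (460 mg at t=20 h): 460·exp(−0.13863·57) = 0.170 mg/L
Dose 4 (415 mg at t=30 h): 415·exp(−0.13863·47) = 0.614 mg/L
Dose 5 (45 mg at t=40 h): 45·exp(−0.13863·37) = 0.266 mg/L
Dose 6 (50 mg at t=50 h): 50·exp(−0.13863·27) = 1.184 mg/L
Dose 7 (50 mg at t=60 h): 50·exp(−0.13863·17) = 4.737 mg/L
Dose 8 (165 mg at t=70 h): 165·exp(−0.13863·7) = 62.523 mg/L
C(77) = 0.000 + 0.031 + 0.170 + 0.614 + 0.266 + 1.184 + 4.737 + 62.523 = 69.527 mg/L

69.527 mg/L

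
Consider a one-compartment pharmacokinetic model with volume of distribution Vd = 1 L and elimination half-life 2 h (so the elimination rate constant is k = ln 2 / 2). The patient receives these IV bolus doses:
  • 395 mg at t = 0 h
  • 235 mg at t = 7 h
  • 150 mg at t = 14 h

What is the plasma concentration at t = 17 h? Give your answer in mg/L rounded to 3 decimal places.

k = ln 2 / 2 = 0.34657 per h
Dose 1 (395 mg at t=0 h): 395·exp(−0.34657·17) = 1.091 mg/L
Dose 2 (235 mg at t=7 h): 235·exp(−0.34657·10) = 7.344 mg/L
Dose 3 (150 mg at t=14 h): 150·exp(−0.34657·3) = 53.033 mg/L
C(17) = 1.091 + 7.344 + 53.033 = 61.468 mg/L

61.468 mg/L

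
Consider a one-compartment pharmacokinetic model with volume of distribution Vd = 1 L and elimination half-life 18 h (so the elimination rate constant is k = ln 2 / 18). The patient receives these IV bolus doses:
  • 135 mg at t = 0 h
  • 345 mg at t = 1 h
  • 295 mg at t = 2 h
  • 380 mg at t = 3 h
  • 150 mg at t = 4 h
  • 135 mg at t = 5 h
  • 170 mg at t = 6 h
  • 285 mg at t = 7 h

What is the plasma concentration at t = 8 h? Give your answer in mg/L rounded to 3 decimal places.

k = ln 2 / 18 = 0.03851 per h
Dose 1 (135 mg at t=0 h): 135·exp(−0.03851·8) = 99.207 mg/L
Dose 2 (345 mg at t=1 h): 345·exp(−0.03851·7) = 263.483 mg/L
Dose 3 (295 mg at t=2 h): 295·exp(−0.03851·6) = 234.142 mg/L
Dose 4 (380 mg at t=3 h): 380·exp(−0.03851·5) = 313.447 mg/L
Dose 5 (150 mg at t=4 h): 150·exp(−0.03851·4) = 128.587 mg/L
Dose 6 (135 mg at t=5 h): 135·exp(−0.03851·3) = 120.271 mg/L
Dose 7 (170 mg at t=6 h): 170·exp(−0.03851·2) = 157.399 mg/L
Dose 8 (285 mg at t=7 h): 285·exp(−0.03851·1) = 274.234 mg/L
C(8) = 99.207 + 263.483 + 234.142 + 313.447 + 128.587 + 120.271 + 157.399 + 274.234 = 1590.769 mg/L

1590.769 mg/L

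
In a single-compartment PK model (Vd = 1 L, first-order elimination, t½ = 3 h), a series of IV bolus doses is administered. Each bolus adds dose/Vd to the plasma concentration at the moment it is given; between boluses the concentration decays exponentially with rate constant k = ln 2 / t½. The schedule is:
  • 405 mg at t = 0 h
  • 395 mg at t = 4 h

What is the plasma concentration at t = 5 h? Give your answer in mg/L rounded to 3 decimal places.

441.079 mg/L

k = ln 2 / 3 = 0.23105 per h
Dose 1 (405 mg at t=0 h): 405·exp(−0.23105·5) = 127.567 mg/L
Dose 2 (395 mg at t=4 h): 395·exp(−0.23105·1) = 313.512 mg/L
C(5) = 127.567 + 313.512 = 441.079 mg/L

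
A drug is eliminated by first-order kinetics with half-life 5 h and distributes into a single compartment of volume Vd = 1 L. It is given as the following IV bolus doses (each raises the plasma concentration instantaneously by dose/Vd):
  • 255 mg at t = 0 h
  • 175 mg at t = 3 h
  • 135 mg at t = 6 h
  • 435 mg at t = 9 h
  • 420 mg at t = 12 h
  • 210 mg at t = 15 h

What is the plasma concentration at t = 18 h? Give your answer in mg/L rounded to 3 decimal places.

k = ln 2 / 5 = 0.13863 per h
Dose 1 (255 mg at t=0 h): 255·exp(−0.13863·18) = 21.030 mg/L
Dose 2 (175 mg at t=3 h): 175·exp(−0.13863·15) = 21.875 mg/L
Dose 3 (135 mg at t=6 h): 135·exp(−0.13863·12) = 25.578 mg/L
Dose 4 (435 mg at t=9 h): 435·exp(−0.13863·9) = 124.921 mg/L
Dose 5 (420 mg at t=12 h): 420·exp(−0.13863·6) = 182.816 mg/L
Dose 6 (210 mg at t=15 h): 210·exp(−0.13863·3) = 138.548 mg/L
C(18) = 21.030 + 21.875 + 25.578 + 124.921 + 182.816 + 138.548 = 514.767 mg/L

514.767 mg/L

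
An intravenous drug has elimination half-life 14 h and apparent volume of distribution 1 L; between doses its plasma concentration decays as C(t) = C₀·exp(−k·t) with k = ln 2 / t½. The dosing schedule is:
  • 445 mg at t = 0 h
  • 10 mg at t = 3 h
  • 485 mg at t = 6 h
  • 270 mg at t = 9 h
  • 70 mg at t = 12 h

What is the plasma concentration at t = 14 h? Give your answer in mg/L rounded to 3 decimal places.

k = ln 2 / 14 = 0.04951 per h
Dose 1 (445 mg at t=0 h): 445·exp(−0.04951·14) = 222.500 mg/L
Dose 2 (10 mg at t=3 h): 10·exp(−0.04951·11) = 5.801 mg/L
Dose 3 (485 mg at t=6 h): 485·exp(−0.04951·8) = 326.381 mg/L
Dose 4 (270 mg at t=9 h): 270·exp(−0.04951·5) = 210.791 mg/L
Dose 5 (70 mg at t=12 h): 70·exp(−0.04951·2) = 63.401 mg/L
C(14) = 222.500 + 5.801 + 326.381 + 210.791 + 63.401 = 828.874 mg/L

828.874 mg/L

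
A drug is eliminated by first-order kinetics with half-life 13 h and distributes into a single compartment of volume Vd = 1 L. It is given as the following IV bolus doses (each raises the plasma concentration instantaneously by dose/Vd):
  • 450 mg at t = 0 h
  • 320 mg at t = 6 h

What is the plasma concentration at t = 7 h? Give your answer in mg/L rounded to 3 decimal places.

613.212 mg/L

k = ln 2 / 13 = 0.05332 per h
Dose 1 (450 mg at t=0 h): 450·exp(−0.05332·7) = 309.827 mg/L
Dose 2 (320 mg at t=6 h): 320·exp(−0.05332·1) = 303.385 mg/L
C(7) = 309.827 + 303.385 = 613.212 mg/L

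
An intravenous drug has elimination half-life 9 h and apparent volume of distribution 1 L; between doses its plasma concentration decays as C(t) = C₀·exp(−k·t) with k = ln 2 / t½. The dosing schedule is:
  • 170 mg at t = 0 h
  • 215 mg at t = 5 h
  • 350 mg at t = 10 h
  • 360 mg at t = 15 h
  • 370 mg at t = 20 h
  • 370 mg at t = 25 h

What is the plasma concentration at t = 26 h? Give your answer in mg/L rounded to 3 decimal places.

897.647 mg/L

k = ln 2 / 9 = 0.07702 per h
Dose 1 (170 mg at t=0 h): 170·exp(−0.07702·26) = 22.951 mg/L
Dose 2 (215 mg at t=5 h): 215·exp(−0.07702·21) = 42.661 mg/L
Dose 3 (350 mg at t=10 h): 350·exp(−0.07702·16) = 102.071 mg/L
Dose 4 (360 mg at t=15 h): 360·exp(−0.07702·11) = 154.304 mg/L
Dose 5 (370 mg at t=20 h): 370·exp(−0.07702·6) = 233.085 mg/L
Dose 6 (370 mg at t=25 h): 370·exp(−0.07702·1) = 342.574 mg/L
C(26) = 22.951 + 42.661 + 102.071 + 154.304 + 233.085 + 342.574 = 897.647 mg/L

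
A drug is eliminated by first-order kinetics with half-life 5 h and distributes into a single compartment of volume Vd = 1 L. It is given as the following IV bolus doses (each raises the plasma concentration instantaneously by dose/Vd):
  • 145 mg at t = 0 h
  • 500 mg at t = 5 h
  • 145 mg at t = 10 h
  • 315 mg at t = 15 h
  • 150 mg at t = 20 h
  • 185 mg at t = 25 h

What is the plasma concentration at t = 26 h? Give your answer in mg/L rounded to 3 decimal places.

k = ln 2 / 5 = 0.13863 per h
Dose 1 (145 mg at t=0 h): 145·exp(−0.13863·26) = 3.945 mg/L
Dose 2 (500 mg at t=5 h): 500·exp(−0.13863·21) = 27.205 mg/L
Dose 3 (145 mg at t=10 h): 145·exp(−0.13863·16) = 15.779 mg/L
Dose 4 (315 mg at t=15 h): 315·exp(−0.13863·11) = 68.556 mg/L
Dose 5 (150 mg at t=20 h): 150·exp(−0.13863·6) = 65.291 mg/L
Dose 6 (185 mg at t=25 h): 185·exp(−0.13863·1) = 161.052 mg/L
C(26) = 3.945 + 27.205 + 15.779 + 68.556 + 65.291 + 161.052 = 341.827 mg/L

341.827 mg/L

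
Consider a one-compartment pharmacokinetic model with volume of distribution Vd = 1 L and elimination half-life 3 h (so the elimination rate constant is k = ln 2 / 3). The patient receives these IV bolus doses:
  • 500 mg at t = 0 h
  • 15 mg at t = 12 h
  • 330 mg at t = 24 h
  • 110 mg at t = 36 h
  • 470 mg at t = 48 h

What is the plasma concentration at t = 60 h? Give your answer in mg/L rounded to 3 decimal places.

29.886 mg/L

k = ln 2 / 3 = 0.23105 per h
Dose 1 (500 mg at t=0 h): 500·exp(−0.23105·60) = 0.000 mg/L
Dose 2 (15 mg at t=12 h): 15·exp(−0.23105·48) = 0.000 mg/L
Dose 3 (330 mg at t=24 h): 330·exp(−0.23105·36) = 0.081 mg/L
Dose 4 (110 mg at t=36 h): 110·exp(−0.23105·24) = 0.430 mg/L
Dose 5 (470 mg at t=48 h): 470·exp(−0.23105·12) = 29.375 mg/L
C(60) = 0.000 + 0.000 + 0.081 + 0.430 + 29.375 = 29.886 mg/L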